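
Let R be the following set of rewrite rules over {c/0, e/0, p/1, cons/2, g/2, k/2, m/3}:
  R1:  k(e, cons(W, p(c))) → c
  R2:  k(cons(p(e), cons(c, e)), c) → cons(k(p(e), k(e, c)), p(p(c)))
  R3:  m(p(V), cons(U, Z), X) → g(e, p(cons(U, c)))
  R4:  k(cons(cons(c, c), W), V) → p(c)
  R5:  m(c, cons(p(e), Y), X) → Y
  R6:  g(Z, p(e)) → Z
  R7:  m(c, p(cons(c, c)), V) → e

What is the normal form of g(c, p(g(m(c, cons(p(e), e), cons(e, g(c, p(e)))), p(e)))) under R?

1. g(c, p(g(m(c, cons(p(e), e), cons(e, g(c, p(e)))), p(e))))  →  g(c, p(m(c, cons(p(e), e), cons(e, g(c, p(e))))))   [R6 at 2.1]
2. g(c, p(m(c, cons(p(e), e), cons(e, g(c, p(e))))))  →  g(c, p(e))   [R5 at 2.1]
3. g(c, p(e))  →  c   [R6 at ε]

c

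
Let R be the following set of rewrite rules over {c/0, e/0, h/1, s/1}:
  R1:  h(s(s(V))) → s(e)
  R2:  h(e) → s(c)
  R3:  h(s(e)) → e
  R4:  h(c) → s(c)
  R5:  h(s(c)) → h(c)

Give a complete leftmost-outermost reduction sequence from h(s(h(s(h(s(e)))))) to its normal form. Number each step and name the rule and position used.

1. h(s(h(s(h(s(e))))))  →  h(s(h(s(e))))   [R3 at 1.1.1.1]
2. h(s(h(s(e))))  →  h(s(e))   [R3 at 1.1]
3. h(s(e))  →  e   [R3 at ε]

e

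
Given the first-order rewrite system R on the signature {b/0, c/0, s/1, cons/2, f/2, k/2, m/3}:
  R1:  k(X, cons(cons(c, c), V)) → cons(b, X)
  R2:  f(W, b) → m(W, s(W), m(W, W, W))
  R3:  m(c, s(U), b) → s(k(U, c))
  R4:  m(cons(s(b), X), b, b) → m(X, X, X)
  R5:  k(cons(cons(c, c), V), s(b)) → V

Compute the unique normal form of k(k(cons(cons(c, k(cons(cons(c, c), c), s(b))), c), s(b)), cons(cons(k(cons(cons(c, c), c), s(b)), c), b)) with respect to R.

1. k(k(cons(cons(c, k(cons(cons(c, c), c), s(b))), c), s(b)), cons(cons(k(cons(cons(c, c), c), s(b)), c), b))  →  k(k(cons(cons(c, c), c), s(b)), cons(cons(k(cons(cons(c, c), c), s(b)), c), b))   [R5 at 1.1.1.2]
2. k(k(cons(cons(c, c), c), s(b)), cons(cons(k(cons(cons(c, c), c), s(b)), c), b))  →  k(c, cons(cons(k(cons(cons(c, c), c), s(b)), c), b))   [R5 at 1]
3. k(c, cons(cons(k(cons(cons(c, c), c), s(b)), c), b))  →  k(c, cons(cons(c, c), b))   [R5 at 2.1.1]
4. k(c, cons(cons(c, c), b))  →  cons(b, c)   [R1 at ε]

cons(b, c)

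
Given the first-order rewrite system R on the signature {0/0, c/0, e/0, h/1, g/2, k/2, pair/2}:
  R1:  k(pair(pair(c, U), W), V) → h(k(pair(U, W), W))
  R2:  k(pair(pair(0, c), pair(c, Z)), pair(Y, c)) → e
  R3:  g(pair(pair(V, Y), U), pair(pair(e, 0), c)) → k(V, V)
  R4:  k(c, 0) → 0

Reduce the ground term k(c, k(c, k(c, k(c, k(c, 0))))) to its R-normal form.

1. k(c, k(c, k(c, k(c, k(c, 0)))))  →  k(c, k(c, k(c, k(c, 0))))   [R4 at 2.2.2.2]
2. k(c, k(c, k(c, k(c, 0))))  →  k(c, k(c, k(c, 0)))   [R4 at 2.2.2]
3. k(c, k(c, k(c, 0)))  →  k(c, k(c, 0))   [R4 at 2.2]
4. k(c, k(c, 0))  →  k(c, 0)   [R4 at 2]
5. k(c, 0)  →  0   [R4 at ε]

0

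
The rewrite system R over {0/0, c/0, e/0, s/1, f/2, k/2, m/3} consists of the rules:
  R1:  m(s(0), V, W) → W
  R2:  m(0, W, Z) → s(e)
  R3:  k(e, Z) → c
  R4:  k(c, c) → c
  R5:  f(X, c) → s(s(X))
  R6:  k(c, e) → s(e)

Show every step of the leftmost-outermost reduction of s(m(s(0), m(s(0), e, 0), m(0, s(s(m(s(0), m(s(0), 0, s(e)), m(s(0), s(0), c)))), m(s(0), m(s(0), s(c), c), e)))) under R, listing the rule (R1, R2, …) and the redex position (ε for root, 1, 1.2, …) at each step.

1. s(m(s(0), m(s(0), e, 0), m(0, s(s(m(s(0), m(s(0), 0, s(e)), m(s(0), s(0), c)))), m(s(0), m(s(0), s(c), c), e))))  →  s(m(0, s(s(m(s(0), m(s(0), 0, s(e)), m(s(0), s(0), c)))), m(s(0), m(s(0), s(c), c), e)))   [R1 at 1]
2. s(m(0, s(s(m(s(0), m(s(0), 0, s(e)), m(s(0), s(0), c)))), m(s(0), m(s(0), s(c), c), e)))  →  s(s(e))   [R2 at 1]

s(s(e))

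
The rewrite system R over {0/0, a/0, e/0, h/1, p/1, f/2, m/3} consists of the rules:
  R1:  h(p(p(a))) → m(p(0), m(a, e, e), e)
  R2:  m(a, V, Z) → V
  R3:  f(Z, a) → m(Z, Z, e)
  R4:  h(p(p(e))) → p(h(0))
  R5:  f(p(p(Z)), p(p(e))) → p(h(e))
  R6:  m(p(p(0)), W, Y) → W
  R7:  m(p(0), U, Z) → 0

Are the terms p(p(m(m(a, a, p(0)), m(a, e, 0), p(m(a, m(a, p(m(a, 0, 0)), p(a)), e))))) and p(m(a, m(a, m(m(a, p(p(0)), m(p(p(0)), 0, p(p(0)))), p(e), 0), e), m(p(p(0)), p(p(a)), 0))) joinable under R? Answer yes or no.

yes — NF(t₁) = p(p(e)), NF(t₂) = p(p(e))

Reduce t₁ = p(p(m(m(a, a, p(0)), m(a, e, 0), p(m(a, m(a, p(m(a, 0, 0)), p(a)), e))))):
1. p(p(m(m(a, a, p(0)), m(a, e, 0), p(m(a, m(a, p(m(a, 0, 0)), p(a)), e)))))  →  p(p(m(a, m(a, e, 0), p(m(a, m(a, p(m(a, 0, 0)), p(a)), e)))))   [R2 at 1.1.1]
2. p(p(m(a, m(a, e, 0), p(m(a, m(a, p(m(a, 0, 0)), p(a)), e)))))  →  p(p(m(a, e, 0)))   [R2 at 1.1]
3. p(p(m(a, e, 0)))  →  p(p(e))   [R2 at 1.1]

Reduce t₂ = p(m(a, m(a, m(m(a, p(p(0)), m(p(p(0)), 0, p(p(0)))), p(e), 0), e), m(p(p(0)), p(p(a)), 0))):
1. p(m(a, m(a, m(m(a, p(p(0)), m(p(p(0)), 0, p(p(0)))), p(e), 0), e), m(p(p(0)), p(p(a)), 0)))  →  p(m(a, m(m(a, p(p(0)), m(p(p(0)), 0, p(p(0)))), p(e), 0), e))   [R2 at 1]
2. p(m(a, m(m(a, p(p(0)), m(p(p(0)), 0, p(p(0)))), p(e), 0), e))  →  p(m(m(a, p(p(0)), m(p(p(0)), 0, p(p(0)))), p(e), 0))   [R2 at 1]
3. p(m(m(a, p(p(0)), m(p(p(0)), 0, p(p(0)))), p(e), 0))  →  p(m(p(p(0)), p(e), 0))   [R2 at 1.1]
4. p(m(p(p(0)), p(e), 0))  →  p(p(e))   [R6 at 1]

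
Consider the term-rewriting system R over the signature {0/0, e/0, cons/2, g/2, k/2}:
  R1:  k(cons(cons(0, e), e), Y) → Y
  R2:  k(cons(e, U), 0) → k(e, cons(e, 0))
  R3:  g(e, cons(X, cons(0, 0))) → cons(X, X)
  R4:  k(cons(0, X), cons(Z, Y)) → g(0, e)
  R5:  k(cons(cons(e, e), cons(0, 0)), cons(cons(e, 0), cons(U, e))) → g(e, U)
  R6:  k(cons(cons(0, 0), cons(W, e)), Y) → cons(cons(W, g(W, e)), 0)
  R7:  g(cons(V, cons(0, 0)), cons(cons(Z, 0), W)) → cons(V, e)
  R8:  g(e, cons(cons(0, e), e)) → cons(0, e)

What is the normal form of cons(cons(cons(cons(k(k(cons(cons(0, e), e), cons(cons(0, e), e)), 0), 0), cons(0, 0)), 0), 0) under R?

cons(cons(cons(cons(0, 0), cons(0, 0)), 0), 0)

1. cons(cons(cons(cons(k(k(cons(cons(0, e), e), cons(cons(0, e), e)), 0), 0), cons(0, 0)), 0), 0)  →  cons(cons(cons(cons(k(cons(cons(0, e), e), 0), 0), cons(0, 0)), 0), 0)   [R1 at 1.1.1.1.1]
2. cons(cons(cons(cons(k(cons(cons(0, e), e), 0), 0), cons(0, 0)), 0), 0)  →  cons(cons(cons(cons(0, 0), cons(0, 0)), 0), 0)   [R1 at 1.1.1.1]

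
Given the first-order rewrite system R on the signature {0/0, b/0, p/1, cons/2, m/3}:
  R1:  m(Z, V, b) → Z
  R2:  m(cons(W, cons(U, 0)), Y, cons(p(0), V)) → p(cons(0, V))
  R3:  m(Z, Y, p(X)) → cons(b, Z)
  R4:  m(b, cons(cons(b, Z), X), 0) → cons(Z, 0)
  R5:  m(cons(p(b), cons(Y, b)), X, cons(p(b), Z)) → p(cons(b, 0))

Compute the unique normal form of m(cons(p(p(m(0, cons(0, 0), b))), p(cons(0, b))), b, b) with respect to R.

1. m(cons(p(p(m(0, cons(0, 0), b))), p(cons(0, b))), b, b)  →  cons(p(p(m(0, cons(0, 0), b))), p(cons(0, b)))   [R1 at ε]
2. cons(p(p(m(0, cons(0, 0), b))), p(cons(0, b)))  →  cons(p(p(0)), p(cons(0, b)))   [R1 at 1.1.1]

cons(p(p(0)), p(cons(0, b)))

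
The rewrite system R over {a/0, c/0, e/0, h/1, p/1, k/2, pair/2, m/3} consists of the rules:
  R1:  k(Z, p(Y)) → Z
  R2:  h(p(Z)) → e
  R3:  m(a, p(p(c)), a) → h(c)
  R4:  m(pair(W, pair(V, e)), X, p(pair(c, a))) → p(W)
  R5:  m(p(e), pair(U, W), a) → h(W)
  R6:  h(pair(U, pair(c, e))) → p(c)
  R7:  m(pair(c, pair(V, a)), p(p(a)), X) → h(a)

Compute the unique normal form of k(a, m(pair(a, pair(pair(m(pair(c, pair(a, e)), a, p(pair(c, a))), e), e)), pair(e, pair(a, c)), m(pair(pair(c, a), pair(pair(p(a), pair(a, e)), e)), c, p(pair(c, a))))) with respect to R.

1. k(a, m(pair(a, pair(pair(m(pair(c, pair(a, e)), a, p(pair(c, a))), e), e)), pair(e, pair(a, c)), m(pair(pair(c, a), pair(pair(p(a), pair(a, e)), e)), c, p(pair(c, a)))))  →  k(a, m(pair(a, pair(pair(p(c), e), e)), pair(e, pair(a, c)), m(pair(pair(c, a), pair(pair(p(a), pair(a, e)), e)), c, p(pair(c, a)))))   [R4 at 2.1.2.1.1]
2. k(a, m(pair(a, pair(pair(p(c), e), e)), pair(e, pair(a, c)), m(pair(pair(c, a), pair(pair(p(a), pair(a, e)), e)), c, p(pair(c, a)))))  →  k(a, m(pair(a, pair(pair(p(c), e), e)), pair(e, pair(a, c)), p(pair(c, a))))   [R4 at 2.3]
3. k(a, m(pair(a, pair(pair(p(c), e), e)), pair(e, pair(a, c)), p(pair(c, a))))  →  k(a, p(a))   [R4 at 2]
4. k(a, p(a))  →  a   [R1 at ε]

a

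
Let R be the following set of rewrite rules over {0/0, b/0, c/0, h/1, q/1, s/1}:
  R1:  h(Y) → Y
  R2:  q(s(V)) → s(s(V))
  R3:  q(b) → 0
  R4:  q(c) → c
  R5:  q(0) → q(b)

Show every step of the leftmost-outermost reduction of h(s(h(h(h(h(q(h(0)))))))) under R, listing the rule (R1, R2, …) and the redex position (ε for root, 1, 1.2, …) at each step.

s(0)

1. h(s(h(h(h(h(q(h(0))))))))  →  s(h(h(h(h(q(h(0)))))))   [R1 at ε]
2. s(h(h(h(h(q(h(0)))))))  →  s(h(h(h(q(h(0))))))   [R1 at 1]
3. s(h(h(h(q(h(0))))))  →  s(h(h(q(h(0)))))   [R1 at 1]
4. s(h(h(q(h(0)))))  →  s(h(q(h(0))))   [R1 at 1]
5. s(h(q(h(0))))  →  s(q(h(0)))   [R1 at 1]
6. s(q(h(0)))  →  s(q(0))   [R1 at 1.1]
7. s(q(0))  →  s(q(b))   [R5 at 1]
8. s(q(b))  →  s(0)   [R3 at 1]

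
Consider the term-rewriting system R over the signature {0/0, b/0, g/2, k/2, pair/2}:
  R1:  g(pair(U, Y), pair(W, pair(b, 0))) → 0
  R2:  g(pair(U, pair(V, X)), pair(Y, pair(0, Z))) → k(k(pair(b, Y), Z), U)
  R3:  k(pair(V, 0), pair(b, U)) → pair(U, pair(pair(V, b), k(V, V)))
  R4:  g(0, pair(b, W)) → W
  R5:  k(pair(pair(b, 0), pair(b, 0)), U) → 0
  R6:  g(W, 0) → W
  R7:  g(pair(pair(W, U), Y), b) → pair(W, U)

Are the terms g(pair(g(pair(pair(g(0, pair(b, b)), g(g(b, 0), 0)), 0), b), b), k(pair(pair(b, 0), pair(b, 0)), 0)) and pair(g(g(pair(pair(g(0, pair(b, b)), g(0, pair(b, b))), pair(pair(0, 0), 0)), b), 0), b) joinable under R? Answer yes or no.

yes — NF(t₁) = pair(pair(b, b), b), NF(t₂) = pair(pair(b, b), b)

Reduce t₁ = g(pair(g(pair(pair(g(0, pair(b, b)), g(g(b, 0), 0)), 0), b), b), k(pair(pair(b, 0), pair(b, 0)), 0)):
1. g(pair(g(pair(pair(g(0, pair(b, b)), g(g(b, 0), 0)), 0), b), b), k(pair(pair(b, 0), pair(b, 0)), 0))  →  g(pair(pair(g(0, pair(b, b)), g(g(b, 0), 0)), b), k(pair(pair(b, 0), pair(b, 0)), 0))   [R7 at 1.1]
2. g(pair(pair(g(0, pair(b, b)), g(g(b, 0), 0)), b), k(pair(pair(b, 0), pair(b, 0)), 0))  →  g(pair(pair(b, g(g(b, 0), 0)), b), k(pair(pair(b, 0), pair(b, 0)), 0))   [R4 at 1.1.1]
3. g(pair(pair(b, g(g(b, 0), 0)), b), k(pair(pair(b, 0), pair(b, 0)), 0))  →  g(pair(pair(b, g(b, 0)), b), k(pair(pair(b, 0), pair(b, 0)), 0))   [R6 at 1.1.2]
4. g(pair(pair(b, g(b, 0)), b), k(pair(pair(b, 0), pair(b, 0)), 0))  →  g(pair(pair(b, b), b), k(pair(pair(b, 0), pair(b, 0)), 0))   [R6 at 1.1.2]
5. g(pair(pair(b, b), b), k(pair(pair(b, 0), pair(b, 0)), 0))  →  g(pair(pair(b, b), b), 0)   [R5 at 2]
6. g(pair(pair(b, b), b), 0)  →  pair(pair(b, b), b)   [R6 at ε]

Reduce t₂ = pair(g(g(pair(pair(g(0, pair(b, b)), g(0, pair(b, b))), pair(pair(0, 0), 0)), b), 0), b):
1. pair(g(g(pair(pair(g(0, pair(b, b)), g(0, pair(b, b))), pair(pair(0, 0), 0)), b), 0), b)  →  pair(g(pair(pair(g(0, pair(b, b)), g(0, pair(b, b))), pair(pair(0, 0), 0)), b), b)   [R6 at 1]
2. pair(g(pair(pair(g(0, pair(b, b)), g(0, pair(b, b))), pair(pair(0, 0), 0)), b), b)  →  pair(pair(g(0, pair(b, b)), g(0, pair(b, b))), b)   [R7 at 1]
3. pair(pair(g(0, pair(b, b)), g(0, pair(b, b))), b)  →  pair(pair(b, g(0, pair(b, b))), b)   [R4 at 1.1]
4. pair(pair(b, g(0, pair(b, b))), b)  →  pair(pair(b, b), b)   [R4 at 1.2]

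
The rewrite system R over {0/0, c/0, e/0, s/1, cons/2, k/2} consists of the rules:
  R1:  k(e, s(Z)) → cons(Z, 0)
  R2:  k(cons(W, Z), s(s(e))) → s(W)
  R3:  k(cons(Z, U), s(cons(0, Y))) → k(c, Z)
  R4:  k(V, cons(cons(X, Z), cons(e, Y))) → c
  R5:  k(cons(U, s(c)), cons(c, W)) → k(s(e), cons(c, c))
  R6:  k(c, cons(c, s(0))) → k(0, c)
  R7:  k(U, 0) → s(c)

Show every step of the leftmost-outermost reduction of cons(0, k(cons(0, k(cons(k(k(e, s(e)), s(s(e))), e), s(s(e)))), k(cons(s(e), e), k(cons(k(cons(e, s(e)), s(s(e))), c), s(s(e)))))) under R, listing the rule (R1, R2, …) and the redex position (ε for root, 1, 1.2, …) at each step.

cons(0, s(0))

1. cons(0, k(cons(0, k(cons(k(k(e, s(e)), s(s(e))), e), s(s(e)))), k(cons(s(e), e), k(cons(k(cons(e, s(e)), s(s(e))), c), s(s(e))))))  →  cons(0, k(cons(0, s(k(k(e, s(e)), s(s(e))))), k(cons(s(e), e), k(cons(k(cons(e, s(e)), s(s(e))), c), s(s(e))))))   [R2 at 2.1.2]
2. cons(0, k(cons(0, s(k(k(e, s(e)), s(s(e))))), k(cons(s(e), e), k(cons(k(cons(e, s(e)), s(s(e))), c), s(s(e))))))  →  cons(0, k(cons(0, s(k(cons(e, 0), s(s(e))))), k(cons(s(e), e), k(cons(k(cons(e, s(e)), s(s(e))), c), s(s(e))))))   [R1 at 2.1.2.1.1]
3. cons(0, k(cons(0, s(k(cons(e, 0), s(s(e))))), k(cons(s(e), e), k(cons(k(cons(e, s(e)), s(s(e))), c), s(s(e))))))  →  cons(0, k(cons(0, s(s(e))), k(cons(s(e), e), k(cons(k(cons(e, s(e)), s(s(e))), c), s(s(e))))))   [R2 at 2.1.2.1]
4. cons(0, k(cons(0, s(s(e))), k(cons(s(e), e), k(cons(k(cons(e, s(e)), s(s(e))), c), s(s(e))))))  →  cons(0, k(cons(0, s(s(e))), k(cons(s(e), e), s(k(cons(e, s(e)), s(s(e)))))))   [R2 at 2.2.2]
5. cons(0, k(cons(0, s(s(e))), k(cons(s(e), e), s(k(cons(e, s(e)), s(s(e)))))))  →  cons(0, k(cons(0, s(s(e))), k(cons(s(e), e), s(s(e)))))   [R2 at 2.2.2.1]
6. cons(0, k(cons(0, s(s(e))), k(cons(s(e), e), s(s(e)))))  →  cons(0, k(cons(0, s(s(e))), s(s(e))))   [R2 at 2.2]
7. cons(0, k(cons(0, s(s(e))), s(s(e))))  →  cons(0, s(0))   [R2 at 2]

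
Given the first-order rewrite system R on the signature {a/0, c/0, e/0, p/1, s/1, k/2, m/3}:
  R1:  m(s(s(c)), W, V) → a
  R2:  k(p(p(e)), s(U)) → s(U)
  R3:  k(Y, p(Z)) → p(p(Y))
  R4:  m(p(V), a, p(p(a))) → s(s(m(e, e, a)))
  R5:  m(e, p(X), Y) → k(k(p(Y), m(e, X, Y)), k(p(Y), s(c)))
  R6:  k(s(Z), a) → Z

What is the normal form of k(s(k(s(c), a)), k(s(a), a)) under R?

c

1. k(s(k(s(c), a)), k(s(a), a))  →  k(s(c), k(s(a), a))   [R6 at 1.1]
2. k(s(c), k(s(a), a))  →  k(s(c), a)   [R6 at 2]
3. k(s(c), a)  →  c   [R6 at ε]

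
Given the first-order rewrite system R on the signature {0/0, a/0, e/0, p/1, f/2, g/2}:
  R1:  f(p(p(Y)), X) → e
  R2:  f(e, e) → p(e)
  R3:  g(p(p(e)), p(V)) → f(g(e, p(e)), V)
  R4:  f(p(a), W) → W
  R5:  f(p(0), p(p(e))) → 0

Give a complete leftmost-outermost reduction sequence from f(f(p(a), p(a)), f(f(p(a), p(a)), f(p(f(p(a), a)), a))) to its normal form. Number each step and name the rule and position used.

a

1. f(f(p(a), p(a)), f(f(p(a), p(a)), f(p(f(p(a), a)), a)))  →  f(p(a), f(f(p(a), p(a)), f(p(f(p(a), a)), a)))   [R4 at 1]
2. f(p(a), f(f(p(a), p(a)), f(p(f(p(a), a)), a)))  →  f(f(p(a), p(a)), f(p(f(p(a), a)), a))   [R4 at ε]
3. f(f(p(a), p(a)), f(p(f(p(a), a)), a))  →  f(p(a), f(p(f(p(a), a)), a))   [R4 at 1]
4. f(p(a), f(p(f(p(a), a)), a))  →  f(p(f(p(a), a)), a)   [R4 at ε]
5. f(p(f(p(a), a)), a)  →  f(p(a), a)   [R4 at 1.1]
6. f(p(a), a)  →  a   [R4 at ε]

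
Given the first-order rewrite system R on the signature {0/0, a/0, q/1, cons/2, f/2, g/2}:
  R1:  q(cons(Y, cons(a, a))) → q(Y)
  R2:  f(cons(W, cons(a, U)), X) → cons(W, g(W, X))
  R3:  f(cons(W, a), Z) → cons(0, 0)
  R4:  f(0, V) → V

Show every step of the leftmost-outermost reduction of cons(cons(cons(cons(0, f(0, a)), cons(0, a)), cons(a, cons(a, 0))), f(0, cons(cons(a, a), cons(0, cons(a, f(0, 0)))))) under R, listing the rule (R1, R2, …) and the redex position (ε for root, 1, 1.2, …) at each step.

cons(cons(cons(cons(0, a), cons(0, a)), cons(a, cons(a, 0))), cons(cons(a, a), cons(0, cons(a, 0))))

1. cons(cons(cons(cons(0, f(0, a)), cons(0, a)), cons(a, cons(a, 0))), f(0, cons(cons(a, a), cons(0, cons(a, f(0, 0))))))  →  cons(cons(cons(cons(0, a), cons(0, a)), cons(a, cons(a, 0))), f(0, cons(cons(a, a), cons(0, cons(a, f(0, 0))))))   [R4 at 1.1.1.2]
2. cons(cons(cons(cons(0, a), cons(0, a)), cons(a, cons(a, 0))), f(0, cons(cons(a, a), cons(0, cons(a, f(0, 0))))))  →  cons(cons(cons(cons(0, a), cons(0, a)), cons(a, cons(a, 0))), cons(cons(a, a), cons(0, cons(a, f(0, 0)))))   [R4 at 2]
3. cons(cons(cons(cons(0, a), cons(0, a)), cons(a, cons(a, 0))), cons(cons(a, a), cons(0, cons(a, f(0, 0)))))  →  cons(cons(cons(cons(0, a), cons(0, a)), cons(a, cons(a, 0))), cons(cons(a, a), cons(0, cons(a, 0))))   [R4 at 2.2.2.2]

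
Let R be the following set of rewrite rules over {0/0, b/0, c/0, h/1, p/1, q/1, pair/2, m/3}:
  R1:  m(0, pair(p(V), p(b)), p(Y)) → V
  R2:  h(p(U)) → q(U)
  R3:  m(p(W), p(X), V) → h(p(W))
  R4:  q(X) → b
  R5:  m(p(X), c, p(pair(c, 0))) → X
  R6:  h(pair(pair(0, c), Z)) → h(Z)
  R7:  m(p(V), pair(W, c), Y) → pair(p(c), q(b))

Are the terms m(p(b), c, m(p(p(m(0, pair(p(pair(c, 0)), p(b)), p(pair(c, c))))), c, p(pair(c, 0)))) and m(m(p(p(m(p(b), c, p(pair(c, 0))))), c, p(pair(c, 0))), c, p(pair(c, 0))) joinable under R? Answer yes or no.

yes — NF(t₁) = b, NF(t₂) = b

Reduce t₁ = m(p(b), c, m(p(p(m(0, pair(p(pair(c, 0)), p(b)), p(pair(c, c))))), c, p(pair(c, 0)))):
1. m(p(b), c, m(p(p(m(0, pair(p(pair(c, 0)), p(b)), p(pair(c, c))))), c, p(pair(c, 0))))  →  m(p(b), c, p(m(0, pair(p(pair(c, 0)), p(b)), p(pair(c, c)))))   [R5 at 3]
2. m(p(b), c, p(m(0, pair(p(pair(c, 0)), p(b)), p(pair(c, c)))))  →  m(p(b), c, p(pair(c, 0)))   [R1 at 3.1]
3. m(p(b), c, p(pair(c, 0)))  →  b   [R5 at ε]

Reduce t₂ = m(m(p(p(m(p(b), c, p(pair(c, 0))))), c, p(pair(c, 0))), c, p(pair(c, 0))):
1. m(m(p(p(m(p(b), c, p(pair(c, 0))))), c, p(pair(c, 0))), c, p(pair(c, 0)))  →  m(p(m(p(b), c, p(pair(c, 0)))), c, p(pair(c, 0)))   [R5 at 1]
2. m(p(m(p(b), c, p(pair(c, 0)))), c, p(pair(c, 0)))  →  m(p(b), c, p(pair(c, 0)))   [R5 at ε]
3. m(p(b), c, p(pair(c, 0)))  →  b   [R5 at ε]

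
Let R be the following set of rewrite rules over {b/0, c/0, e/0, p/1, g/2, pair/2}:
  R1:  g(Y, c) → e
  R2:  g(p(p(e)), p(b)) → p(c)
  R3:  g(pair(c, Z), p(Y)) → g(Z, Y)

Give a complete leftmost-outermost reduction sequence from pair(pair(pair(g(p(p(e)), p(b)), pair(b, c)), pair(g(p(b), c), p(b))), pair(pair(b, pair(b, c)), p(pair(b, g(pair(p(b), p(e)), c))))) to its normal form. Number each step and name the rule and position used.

1. pair(pair(pair(g(p(p(e)), p(b)), pair(b, c)), pair(g(p(b), c), p(b))), pair(pair(b, pair(b, c)), p(pair(b, g(pair(p(b), p(e)), c)))))  →  pair(pair(pair(p(c), pair(b, c)), pair(g(p(b), c), p(b))), pair(pair(b, pair(b, c)), p(pair(b, g(pair(p(b), p(e)), c)))))   [R2 at 1.1.1]
2. pair(pair(pair(p(c), pair(b, c)), pair(g(p(b), c), p(b))), pair(pair(b, pair(b, c)), p(pair(b, g(pair(p(b), p(e)), c)))))  →  pair(pair(pair(p(c), pair(b, c)), pair(e, p(b))), pair(pair(b, pair(b, c)), p(pair(b, g(pair(p(b), p(e)), c)))))   [R1 at 1.2.1]
3. pair(pair(pair(p(c), pair(b, c)), pair(e, p(b))), pair(pair(b, pair(b, c)), p(pair(b, g(pair(p(b), p(e)), c)))))  →  pair(pair(pair(p(c), pair(b, c)), pair(e, p(b))), pair(pair(b, pair(b, c)), p(pair(b, e))))   [R1 at 2.2.1.2]

pair(pair(pair(p(c), pair(b, c)), pair(e, p(b))), pair(pair(b, pair(b, c)), p(pair(b, e))))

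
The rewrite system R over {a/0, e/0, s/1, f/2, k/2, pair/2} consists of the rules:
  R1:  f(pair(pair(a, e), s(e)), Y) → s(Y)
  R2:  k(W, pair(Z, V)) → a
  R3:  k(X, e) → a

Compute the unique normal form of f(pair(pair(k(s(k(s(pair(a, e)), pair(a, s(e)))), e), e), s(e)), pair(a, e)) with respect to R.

1. f(pair(pair(k(s(k(s(pair(a, e)), pair(a, s(e)))), e), e), s(e)), pair(a, e))  →  f(pair(pair(a, e), s(e)), pair(a, e))   [R3 at 1.1.1]
2. f(pair(pair(a, e), s(e)), pair(a, e))  →  s(pair(a, e))   [R1 at ε]

s(pair(a, e))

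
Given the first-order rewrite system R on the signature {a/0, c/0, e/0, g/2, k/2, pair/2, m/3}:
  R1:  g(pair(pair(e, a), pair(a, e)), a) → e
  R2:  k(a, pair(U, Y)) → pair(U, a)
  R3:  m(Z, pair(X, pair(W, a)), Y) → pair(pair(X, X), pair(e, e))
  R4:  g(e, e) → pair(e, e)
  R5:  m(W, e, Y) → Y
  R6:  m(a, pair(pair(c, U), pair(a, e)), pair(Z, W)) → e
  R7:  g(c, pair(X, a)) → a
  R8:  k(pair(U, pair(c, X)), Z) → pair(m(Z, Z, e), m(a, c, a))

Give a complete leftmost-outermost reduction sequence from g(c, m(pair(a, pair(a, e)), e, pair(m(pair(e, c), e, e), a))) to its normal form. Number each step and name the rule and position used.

a

1. g(c, m(pair(a, pair(a, e)), e, pair(m(pair(e, c), e, e), a)))  →  g(c, pair(m(pair(e, c), e, e), a))   [R5 at 2]
2. g(c, pair(m(pair(e, c), e, e), a))  →  a   [R7 at ε]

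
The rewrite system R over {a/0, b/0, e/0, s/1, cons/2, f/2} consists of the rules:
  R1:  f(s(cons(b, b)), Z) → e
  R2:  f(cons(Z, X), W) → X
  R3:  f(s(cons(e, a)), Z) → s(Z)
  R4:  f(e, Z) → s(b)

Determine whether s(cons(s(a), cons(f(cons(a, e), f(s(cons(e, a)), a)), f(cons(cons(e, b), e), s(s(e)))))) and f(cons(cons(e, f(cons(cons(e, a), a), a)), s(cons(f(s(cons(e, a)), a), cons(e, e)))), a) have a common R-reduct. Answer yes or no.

Reduce t₁ = s(cons(s(a), cons(f(cons(a, e), f(s(cons(e, a)), a)), f(cons(cons(e, b), e), s(s(e)))))):
1. s(cons(s(a), cons(f(cons(a, e), f(s(cons(e, a)), a)), f(cons(cons(e, b), e), s(s(e))))))  →  s(cons(s(a), cons(e, f(cons(cons(e, b), e), s(s(e))))))   [R2 at 1.2.1]
2. s(cons(s(a), cons(e, f(cons(cons(e, b), e), s(s(e))))))  →  s(cons(s(a), cons(e, e)))   [R2 at 1.2.2]

Reduce t₂ = f(cons(cons(e, f(cons(cons(e, a), a), a)), s(cons(f(s(cons(e, a)), a), cons(e, e)))), a):
1. f(cons(cons(e, f(cons(cons(e, a), a), a)), s(cons(f(s(cons(e, a)), a), cons(e, e)))), a)  →  s(cons(f(s(cons(e, a)), a), cons(e, e)))   [R2 at ε]
2. s(cons(f(s(cons(e, a)), a), cons(e, e)))  →  s(cons(s(a), cons(e, e)))   [R3 at 1.1]

yes — NF(t₁) = s(cons(s(a), cons(e, e))), NF(t₂) = s(cons(s(a), cons(e, e)))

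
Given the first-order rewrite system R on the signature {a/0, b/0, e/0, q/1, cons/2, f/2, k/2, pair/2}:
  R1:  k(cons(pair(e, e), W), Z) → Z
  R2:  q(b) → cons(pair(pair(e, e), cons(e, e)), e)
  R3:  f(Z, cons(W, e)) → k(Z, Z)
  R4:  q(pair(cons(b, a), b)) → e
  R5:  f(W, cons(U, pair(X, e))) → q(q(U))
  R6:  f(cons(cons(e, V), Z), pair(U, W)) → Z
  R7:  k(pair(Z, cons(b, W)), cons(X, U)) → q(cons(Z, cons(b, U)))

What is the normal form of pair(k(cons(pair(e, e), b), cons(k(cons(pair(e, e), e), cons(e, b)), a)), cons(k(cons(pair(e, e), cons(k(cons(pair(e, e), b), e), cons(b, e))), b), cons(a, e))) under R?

pair(cons(cons(e, b), a), cons(b, cons(a, e)))

1. pair(k(cons(pair(e, e), b), cons(k(cons(pair(e, e), e), cons(e, b)), a)), cons(k(cons(pair(e, e), cons(k(cons(pair(e, e), b), e), cons(b, e))), b), cons(a, e)))  →  pair(cons(k(cons(pair(e, e), e), cons(e, b)), a), cons(k(cons(pair(e, e), cons(k(cons(pair(e, e), b), e), cons(b, e))), b), cons(a, e)))   [R1 at 1]
2. pair(cons(k(cons(pair(e, e), e), cons(e, b)), a), cons(k(cons(pair(e, e), cons(k(cons(pair(e, e), b), e), cons(b, e))), b), cons(a, e)))  →  pair(cons(cons(e, b), a), cons(k(cons(pair(e, e), cons(k(cons(pair(e, e), b), e), cons(b, e))), b), cons(a, e)))   [R1 at 1.1]
3. pair(cons(cons(e, b), a), cons(k(cons(pair(e, e), cons(k(cons(pair(e, e), b), e), cons(b, e))), b), cons(a, e)))  →  pair(cons(cons(e, b), a), cons(b, cons(a, e)))   [R1 at 2.1]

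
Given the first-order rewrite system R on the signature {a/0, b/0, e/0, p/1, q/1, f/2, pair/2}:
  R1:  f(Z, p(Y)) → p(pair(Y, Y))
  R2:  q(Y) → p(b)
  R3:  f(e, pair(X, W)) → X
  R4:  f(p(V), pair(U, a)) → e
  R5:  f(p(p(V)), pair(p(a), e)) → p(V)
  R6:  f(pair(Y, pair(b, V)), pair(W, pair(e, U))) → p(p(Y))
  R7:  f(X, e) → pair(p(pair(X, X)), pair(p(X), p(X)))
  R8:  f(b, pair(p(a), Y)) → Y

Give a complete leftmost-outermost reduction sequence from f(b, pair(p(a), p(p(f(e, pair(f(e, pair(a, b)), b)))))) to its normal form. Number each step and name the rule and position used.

1. f(b, pair(p(a), p(p(f(e, pair(f(e, pair(a, b)), b))))))  →  p(p(f(e, pair(f(e, pair(a, b)), b))))   [R8 at ε]
2. p(p(f(e, pair(f(e, pair(a, b)), b))))  →  p(p(f(e, pair(a, b))))   [R3 at 1.1]
3. p(p(f(e, pair(a, b))))  →  p(p(a))   [R3 at 1.1]

p(p(a))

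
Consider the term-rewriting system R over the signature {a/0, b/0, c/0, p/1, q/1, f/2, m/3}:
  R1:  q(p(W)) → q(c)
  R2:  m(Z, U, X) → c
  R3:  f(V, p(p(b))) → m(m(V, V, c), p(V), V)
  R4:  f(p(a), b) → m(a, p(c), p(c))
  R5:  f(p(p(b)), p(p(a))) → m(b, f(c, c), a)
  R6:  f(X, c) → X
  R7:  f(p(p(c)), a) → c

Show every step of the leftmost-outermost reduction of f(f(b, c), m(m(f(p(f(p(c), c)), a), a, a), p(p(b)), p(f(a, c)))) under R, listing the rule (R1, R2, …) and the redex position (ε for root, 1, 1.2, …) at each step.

b

1. f(f(b, c), m(m(f(p(f(p(c), c)), a), a, a), p(p(b)), p(f(a, c))))  →  f(b, m(m(f(p(f(p(c), c)), a), a, a), p(p(b)), p(f(a, c))))   [R6 at 1]
2. f(b, m(m(f(p(f(p(c), c)), a), a, a), p(p(b)), p(f(a, c))))  →  f(b, c)   [R2 at 2]
3. f(b, c)  →  b   [R6 at ε]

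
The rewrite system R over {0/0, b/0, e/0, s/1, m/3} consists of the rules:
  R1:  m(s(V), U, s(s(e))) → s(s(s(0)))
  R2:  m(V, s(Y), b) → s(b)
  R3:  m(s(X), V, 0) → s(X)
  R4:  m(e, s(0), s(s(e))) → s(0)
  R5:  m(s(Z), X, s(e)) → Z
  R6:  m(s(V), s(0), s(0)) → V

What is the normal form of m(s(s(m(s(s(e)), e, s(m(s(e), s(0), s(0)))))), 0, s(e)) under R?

s(s(e))

1. m(s(s(m(s(s(e)), e, s(m(s(e), s(0), s(0)))))), 0, s(e))  →  s(m(s(s(e)), e, s(m(s(e), s(0), s(0)))))   [R5 at ε]
2. s(m(s(s(e)), e, s(m(s(e), s(0), s(0)))))  →  s(m(s(s(e)), e, s(e)))   [R6 at 1.3.1]
3. s(m(s(s(e)), e, s(e)))  →  s(s(e))   [R5 at 1]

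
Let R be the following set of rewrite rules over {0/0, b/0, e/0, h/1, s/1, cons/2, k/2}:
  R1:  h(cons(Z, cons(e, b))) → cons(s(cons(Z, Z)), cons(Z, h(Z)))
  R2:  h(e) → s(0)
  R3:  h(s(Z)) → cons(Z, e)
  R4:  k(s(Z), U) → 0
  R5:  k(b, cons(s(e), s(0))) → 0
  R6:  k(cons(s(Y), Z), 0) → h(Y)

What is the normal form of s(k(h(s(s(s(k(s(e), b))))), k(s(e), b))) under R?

1. s(k(h(s(s(s(k(s(e), b))))), k(s(e), b)))  →  s(k(cons(s(s(k(s(e), b))), e), k(s(e), b)))   [R3 at 1.1]
2. s(k(cons(s(s(k(s(e), b))), e), k(s(e), b)))  →  s(k(cons(s(s(0)), e), k(s(e), b)))   [R4 at 1.1.1.1.1]
3. s(k(cons(s(s(0)), e), k(s(e), b)))  →  s(k(cons(s(s(0)), e), 0))   [R4 at 1.2]
4. s(k(cons(s(s(0)), e), 0))  →  s(h(s(0)))   [R6 at 1]
5. s(h(s(0)))  →  s(cons(0, e))   [R3 at 1]

s(cons(0, e))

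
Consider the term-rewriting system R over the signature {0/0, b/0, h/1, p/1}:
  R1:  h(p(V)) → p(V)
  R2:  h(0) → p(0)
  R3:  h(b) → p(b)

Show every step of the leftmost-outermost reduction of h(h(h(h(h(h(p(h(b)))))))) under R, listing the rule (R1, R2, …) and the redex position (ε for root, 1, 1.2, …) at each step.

1. h(h(h(h(h(h(p(h(b))))))))  →  h(h(h(h(h(p(h(b)))))))   [R1 at 1.1.1.1.1]
2. h(h(h(h(h(p(h(b)))))))  →  h(h(h(h(p(h(b))))))   [R1 at 1.1.1.1]
3. h(h(h(h(p(h(b))))))  →  h(h(h(p(h(b)))))   [R1 at 1.1.1]
4. h(h(h(p(h(b)))))  →  h(h(p(h(b))))   [R1 at 1.1]
5. h(h(p(h(b))))  →  h(p(h(b)))   [R1 at 1]
6. h(p(h(b)))  →  p(h(b))   [R1 at ε]
7. p(h(b))  →  p(p(b))   [R3 at 1]

p(p(b))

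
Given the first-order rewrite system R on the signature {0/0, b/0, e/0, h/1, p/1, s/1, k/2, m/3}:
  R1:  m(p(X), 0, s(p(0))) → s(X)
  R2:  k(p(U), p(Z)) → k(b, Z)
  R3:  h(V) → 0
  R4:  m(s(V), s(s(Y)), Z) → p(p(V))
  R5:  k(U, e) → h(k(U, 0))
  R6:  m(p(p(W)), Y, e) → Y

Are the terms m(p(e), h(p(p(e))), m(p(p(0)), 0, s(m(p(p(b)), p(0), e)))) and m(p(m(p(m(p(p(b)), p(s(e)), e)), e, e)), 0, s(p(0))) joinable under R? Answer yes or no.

Reduce t₁ = m(p(e), h(p(p(e))), m(p(p(0)), 0, s(m(p(p(b)), p(0), e)))):
1. m(p(e), h(p(p(e))), m(p(p(0)), 0, s(m(p(p(b)), p(0), e))))  →  m(p(e), 0, m(p(p(0)), 0, s(m(p(p(b)), p(0), e))))   [R3 at 2]
2. m(p(e), 0, m(p(p(0)), 0, s(m(p(p(b)), p(0), e))))  →  m(p(e), 0, m(p(p(0)), 0, s(p(0))))   [R6 at 3.3.1]
3. m(p(e), 0, m(p(p(0)), 0, s(p(0))))  →  m(p(e), 0, s(p(0)))   [R1 at 3]
4. m(p(e), 0, s(p(0)))  →  s(e)   [R1 at ε]

Reduce t₂ = m(p(m(p(m(p(p(b)), p(s(e)), e)), e, e)), 0, s(p(0))):
1. m(p(m(p(m(p(p(b)), p(s(e)), e)), e, e)), 0, s(p(0)))  →  s(m(p(m(p(p(b)), p(s(e)), e)), e, e))   [R1 at ε]
2. s(m(p(m(p(p(b)), p(s(e)), e)), e, e))  →  s(m(p(p(s(e))), e, e))   [R6 at 1.1.1]
3. s(m(p(p(s(e))), e, e))  →  s(e)   [R6 at 1]

yes — NF(t₁) = s(e), NF(t₂) = s(e)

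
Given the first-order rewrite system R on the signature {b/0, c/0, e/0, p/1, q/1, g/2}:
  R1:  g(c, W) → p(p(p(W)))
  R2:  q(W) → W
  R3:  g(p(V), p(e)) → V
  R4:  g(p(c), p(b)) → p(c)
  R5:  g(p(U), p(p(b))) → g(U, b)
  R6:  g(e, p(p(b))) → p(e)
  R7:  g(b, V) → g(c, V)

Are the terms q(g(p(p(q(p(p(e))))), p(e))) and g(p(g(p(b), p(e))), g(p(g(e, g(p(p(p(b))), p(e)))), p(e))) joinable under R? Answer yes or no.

Reduce t₁ = q(g(p(p(q(p(p(e))))), p(e))):
1. q(g(p(p(q(p(p(e))))), p(e)))  →  g(p(p(q(p(p(e))))), p(e))   [R2 at ε]
2. g(p(p(q(p(p(e))))), p(e))  →  p(q(p(p(e))))   [R3 at ε]
3. p(q(p(p(e))))  →  p(p(p(e)))   [R2 at 1]

Reduce t₂ = g(p(g(p(b), p(e))), g(p(g(e, g(p(p(p(b))), p(e)))), p(e))):
1. g(p(g(p(b), p(e))), g(p(g(e, g(p(p(p(b))), p(e)))), p(e)))  →  g(p(b), g(p(g(e, g(p(p(p(b))), p(e)))), p(e)))   [R3 at 1.1]
2. g(p(b), g(p(g(e, g(p(p(p(b))), p(e)))), p(e)))  →  g(p(b), g(e, g(p(p(p(b))), p(e))))   [R3 at 2]
3. g(p(b), g(e, g(p(p(p(b))), p(e))))  →  g(p(b), g(e, p(p(b))))   [R3 at 2.2]
4. g(p(b), g(e, p(p(b))))  →  g(p(b), p(e))   [R6 at 2]
5. g(p(b), p(e))  →  b   [R3 at ε]

no — NF(t₁) = p(p(p(e))), NF(t₂) = b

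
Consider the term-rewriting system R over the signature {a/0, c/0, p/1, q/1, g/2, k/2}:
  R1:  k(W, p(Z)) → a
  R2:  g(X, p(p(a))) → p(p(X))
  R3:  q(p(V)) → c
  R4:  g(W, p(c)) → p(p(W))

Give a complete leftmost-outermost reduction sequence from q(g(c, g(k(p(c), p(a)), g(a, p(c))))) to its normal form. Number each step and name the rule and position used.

c

1. q(g(c, g(k(p(c), p(a)), g(a, p(c)))))  →  q(g(c, g(a, g(a, p(c)))))   [R1 at 1.2.1]
2. q(g(c, g(a, g(a, p(c)))))  →  q(g(c, g(a, p(p(a)))))   [R4 at 1.2.2]
3. q(g(c, g(a, p(p(a)))))  →  q(g(c, p(p(a))))   [R2 at 1.2]
4. q(g(c, p(p(a))))  →  q(p(p(c)))   [R2 at 1]
5. q(p(p(c)))  →  c   [R3 at ε]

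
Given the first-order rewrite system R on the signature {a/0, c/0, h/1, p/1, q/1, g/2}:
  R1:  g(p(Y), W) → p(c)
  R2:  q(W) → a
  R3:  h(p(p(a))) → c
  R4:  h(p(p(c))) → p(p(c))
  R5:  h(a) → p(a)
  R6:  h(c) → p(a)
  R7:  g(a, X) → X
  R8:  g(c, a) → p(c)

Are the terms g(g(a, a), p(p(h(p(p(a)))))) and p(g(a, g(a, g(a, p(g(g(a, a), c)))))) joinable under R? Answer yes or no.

Reduce t₁ = g(g(a, a), p(p(h(p(p(a)))))):
1. g(g(a, a), p(p(h(p(p(a))))))  →  g(a, p(p(h(p(p(a))))))   [R7 at 1]
2. g(a, p(p(h(p(p(a))))))  →  p(p(h(p(p(a)))))   [R7 at ε]
3. p(p(h(p(p(a)))))  →  p(p(c))   [R3 at 1.1]

Reduce t₂ = p(g(a, g(a, g(a, p(g(g(a, a), c)))))):
1. p(g(a, g(a, g(a, p(g(g(a, a), c))))))  →  p(g(a, g(a, p(g(g(a, a), c)))))   [R7 at 1]
2. p(g(a, g(a, p(g(g(a, a), c)))))  →  p(g(a, p(g(g(a, a), c))))   [R7 at 1]
3. p(g(a, p(g(g(a, a), c))))  →  p(p(g(g(a, a), c)))   [R7 at 1]
4. p(p(g(g(a, a), c)))  →  p(p(g(a, c)))   [R7 at 1.1.1]
5. p(p(g(a, c)))  →  p(p(c))   [R7 at 1.1]

yes — NF(t₁) = p(p(c)), NF(t₂) = p(p(c))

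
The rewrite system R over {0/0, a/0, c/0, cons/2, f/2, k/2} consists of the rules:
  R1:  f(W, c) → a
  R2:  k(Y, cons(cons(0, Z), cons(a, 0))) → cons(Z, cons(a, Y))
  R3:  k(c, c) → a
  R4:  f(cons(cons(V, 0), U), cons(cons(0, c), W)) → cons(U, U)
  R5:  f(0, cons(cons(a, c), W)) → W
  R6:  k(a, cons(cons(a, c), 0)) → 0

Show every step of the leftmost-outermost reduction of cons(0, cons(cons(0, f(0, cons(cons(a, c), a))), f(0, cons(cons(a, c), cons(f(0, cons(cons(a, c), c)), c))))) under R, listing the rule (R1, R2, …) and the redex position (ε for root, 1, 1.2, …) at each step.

cons(0, cons(cons(0, a), cons(c, c)))

1. cons(0, cons(cons(0, f(0, cons(cons(a, c), a))), f(0, cons(cons(a, c), cons(f(0, cons(cons(a, c), c)), c)))))  →  cons(0, cons(cons(0, a), f(0, cons(cons(a, c), cons(f(0, cons(cons(a, c), c)), c)))))   [R5 at 2.1.2]
2. cons(0, cons(cons(0, a), f(0, cons(cons(a, c), cons(f(0, cons(cons(a, c), c)), c)))))  →  cons(0, cons(cons(0, a), cons(f(0, cons(cons(a, c), c)), c)))   [R5 at 2.2]
3. cons(0, cons(cons(0, a), cons(f(0, cons(cons(a, c), c)), c)))  →  cons(0, cons(cons(0, a), cons(c, c)))   [R5 at 2.2.1]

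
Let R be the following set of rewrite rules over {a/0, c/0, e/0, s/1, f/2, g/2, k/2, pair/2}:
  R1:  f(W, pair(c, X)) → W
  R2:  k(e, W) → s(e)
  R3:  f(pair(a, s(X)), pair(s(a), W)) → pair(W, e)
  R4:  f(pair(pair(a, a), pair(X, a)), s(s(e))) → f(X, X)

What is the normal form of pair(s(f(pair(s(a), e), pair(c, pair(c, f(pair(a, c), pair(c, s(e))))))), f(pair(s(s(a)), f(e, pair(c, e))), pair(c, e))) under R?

1. pair(s(f(pair(s(a), e), pair(c, pair(c, f(pair(a, c), pair(c, s(e))))))), f(pair(s(s(a)), f(e, pair(c, e))), pair(c, e)))  →  pair(s(pair(s(a), e)), f(pair(s(s(a)), f(e, pair(c, e))), pair(c, e)))   [R1 at 1.1]
2. pair(s(pair(s(a), e)), f(pair(s(s(a)), f(e, pair(c, e))), pair(c, e)))  →  pair(s(pair(s(a), e)), pair(s(s(a)), f(e, pair(c, e))))   [R1 at 2]
3. pair(s(pair(s(a), e)), pair(s(s(a)), f(e, pair(c, e))))  →  pair(s(pair(s(a), e)), pair(s(s(a)), e))   [R1 at 2.2]

pair(s(pair(s(a), e)), pair(s(s(a)), e))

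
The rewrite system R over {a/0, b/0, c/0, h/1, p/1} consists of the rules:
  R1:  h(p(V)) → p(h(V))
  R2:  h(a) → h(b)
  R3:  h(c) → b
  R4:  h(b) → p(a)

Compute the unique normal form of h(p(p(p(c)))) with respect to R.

p(p(p(b)))

1. h(p(p(p(c))))  →  p(h(p(p(c))))   [R1 at ε]
2. p(h(p(p(c))))  →  p(p(h(p(c))))   [R1 at 1]
3. p(p(h(p(c))))  →  p(p(p(h(c))))   [R1 at 1.1]
4. p(p(p(h(c))))  →  p(p(p(b)))   [R3 at 1.1.1]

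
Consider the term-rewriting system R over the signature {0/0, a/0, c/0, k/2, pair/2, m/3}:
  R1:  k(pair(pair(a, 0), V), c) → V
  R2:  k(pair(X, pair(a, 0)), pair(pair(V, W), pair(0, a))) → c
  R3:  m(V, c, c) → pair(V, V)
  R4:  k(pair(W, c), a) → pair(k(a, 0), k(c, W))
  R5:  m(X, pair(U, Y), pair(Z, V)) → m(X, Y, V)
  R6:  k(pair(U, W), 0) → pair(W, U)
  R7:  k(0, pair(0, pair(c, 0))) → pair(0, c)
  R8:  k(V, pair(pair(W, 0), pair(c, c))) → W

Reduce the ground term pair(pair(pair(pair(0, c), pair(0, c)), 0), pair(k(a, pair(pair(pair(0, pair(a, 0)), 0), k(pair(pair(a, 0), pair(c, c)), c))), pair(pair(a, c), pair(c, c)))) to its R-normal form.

pair(pair(pair(pair(0, c), pair(0, c)), 0), pair(pair(0, pair(a, 0)), pair(pair(a, c), pair(c, c))))

1. pair(pair(pair(pair(0, c), pair(0, c)), 0), pair(k(a, pair(pair(pair(0, pair(a, 0)), 0), k(pair(pair(a, 0), pair(c, c)), c))), pair(pair(a, c), pair(c, c))))  →  pair(pair(pair(pair(0, c), pair(0, c)), 0), pair(k(a, pair(pair(pair(0, pair(a, 0)), 0), pair(c, c))), pair(pair(a, c), pair(c, c))))   [R1 at 2.1.2.2]
2. pair(pair(pair(pair(0, c), pair(0, c)), 0), pair(k(a, pair(pair(pair(0, pair(a, 0)), 0), pair(c, c))), pair(pair(a, c), pair(c, c))))  →  pair(pair(pair(pair(0, c), pair(0, c)), 0), pair(pair(0, pair(a, 0)), pair(pair(a, c), pair(c, c))))   [R8 at 2.1]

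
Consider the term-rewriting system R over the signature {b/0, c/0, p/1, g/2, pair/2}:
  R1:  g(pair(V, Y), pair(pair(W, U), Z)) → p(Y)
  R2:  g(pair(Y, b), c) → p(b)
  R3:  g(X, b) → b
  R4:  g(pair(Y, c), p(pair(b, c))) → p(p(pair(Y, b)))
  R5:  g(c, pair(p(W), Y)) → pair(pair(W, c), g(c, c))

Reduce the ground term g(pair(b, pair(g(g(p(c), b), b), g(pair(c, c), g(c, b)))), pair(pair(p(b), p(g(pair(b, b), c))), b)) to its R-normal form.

1. g(pair(b, pair(g(g(p(c), b), b), g(pair(c, c), g(c, b)))), pair(pair(p(b), p(g(pair(b, b), c))), b))  →  p(pair(g(g(p(c), b), b), g(pair(c, c), g(c, b))))   [R1 at ε]
2. p(pair(g(g(p(c), b), b), g(pair(c, c), g(c, b))))  →  p(pair(b, g(pair(c, c), g(c, b))))   [R3 at 1.1]
3. p(pair(b, g(pair(c, c), g(c, b))))  →  p(pair(b, g(pair(c, c), b)))   [R3 at 1.2.2]
4. p(pair(b, g(pair(c, c), b)))  →  p(pair(b, b))   [R3 at 1.2]

p(pair(b, b))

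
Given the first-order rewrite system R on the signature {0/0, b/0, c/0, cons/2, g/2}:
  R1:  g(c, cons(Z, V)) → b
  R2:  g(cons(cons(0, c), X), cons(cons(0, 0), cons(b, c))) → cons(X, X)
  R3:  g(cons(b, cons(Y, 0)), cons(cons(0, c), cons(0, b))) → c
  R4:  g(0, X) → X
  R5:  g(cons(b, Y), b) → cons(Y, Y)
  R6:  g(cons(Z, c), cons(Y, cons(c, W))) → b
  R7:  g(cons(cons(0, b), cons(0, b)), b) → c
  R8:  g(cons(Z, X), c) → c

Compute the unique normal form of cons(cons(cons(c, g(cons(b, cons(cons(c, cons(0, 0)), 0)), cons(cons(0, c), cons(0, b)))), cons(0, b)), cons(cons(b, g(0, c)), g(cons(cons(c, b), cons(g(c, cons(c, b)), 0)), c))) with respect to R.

1. cons(cons(cons(c, g(cons(b, cons(cons(c, cons(0, 0)), 0)), cons(cons(0, c), cons(0, b)))), cons(0, b)), cons(cons(b, g(0, c)), g(cons(cons(c, b), cons(g(c, cons(c, b)), 0)), c)))  →  cons(cons(cons(c, c), cons(0, b)), cons(cons(b, g(0, c)), g(cons(cons(c, b), cons(g(c, cons(c, b)), 0)), c)))   [R3 at 1.1.2]
2. cons(cons(cons(c, c), cons(0, b)), cons(cons(b, g(0, c)), g(cons(cons(c, b), cons(g(c, cons(c, b)), 0)), c)))  →  cons(cons(cons(c, c), cons(0, b)), cons(cons(b, c), g(cons(cons(c, b), cons(g(c, cons(c, b)), 0)), c)))   [R4 at 2.1.2]
3. cons(cons(cons(c, c), cons(0, b)), cons(cons(b, c), g(cons(cons(c, b), cons(g(c, cons(c, b)), 0)), c)))  →  cons(cons(cons(c, c), cons(0, b)), cons(cons(b, c), c))   [R8 at 2.2]

cons(cons(cons(c, c), cons(0, b)), cons(cons(b, c), c))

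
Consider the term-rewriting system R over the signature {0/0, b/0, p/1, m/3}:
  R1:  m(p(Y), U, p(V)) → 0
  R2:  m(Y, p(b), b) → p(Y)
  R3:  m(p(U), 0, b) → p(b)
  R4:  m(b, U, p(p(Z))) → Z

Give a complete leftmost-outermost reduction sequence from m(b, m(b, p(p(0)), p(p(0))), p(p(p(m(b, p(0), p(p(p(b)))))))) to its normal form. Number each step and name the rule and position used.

p(p(b))

1. m(b, m(b, p(p(0)), p(p(0))), p(p(p(m(b, p(0), p(p(p(b))))))))  →  p(m(b, p(0), p(p(p(b)))))   [R4 at ε]
2. p(m(b, p(0), p(p(p(b)))))  →  p(p(b))   [R4 at 1]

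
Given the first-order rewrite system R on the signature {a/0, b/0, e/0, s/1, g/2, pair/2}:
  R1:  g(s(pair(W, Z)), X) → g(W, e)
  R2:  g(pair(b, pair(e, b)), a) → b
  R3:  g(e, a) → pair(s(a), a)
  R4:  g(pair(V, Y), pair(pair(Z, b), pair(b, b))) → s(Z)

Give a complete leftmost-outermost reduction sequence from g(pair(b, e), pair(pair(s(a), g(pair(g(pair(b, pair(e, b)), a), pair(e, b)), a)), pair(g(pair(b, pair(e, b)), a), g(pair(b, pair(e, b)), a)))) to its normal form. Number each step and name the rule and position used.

s(s(a))

1. g(pair(b, e), pair(pair(s(a), g(pair(g(pair(b, pair(e, b)), a), pair(e, b)), a)), pair(g(pair(b, pair(e, b)), a), g(pair(b, pair(e, b)), a))))  →  g(pair(b, e), pair(pair(s(a), g(pair(b, pair(e, b)), a)), pair(g(pair(b, pair(e, b)), a), g(pair(b, pair(e, b)), a))))   [R2 at 2.1.2.1.1]
2. g(pair(b, e), pair(pair(s(a), g(pair(b, pair(e, b)), a)), pair(g(pair(b, pair(e, b)), a), g(pair(b, pair(e, b)), a))))  →  g(pair(b, e), pair(pair(s(a), b), pair(g(pair(b, pair(e, b)), a), g(pair(b, pair(e, b)), a))))   [R2 at 2.1.2]
3. g(pair(b, e), pair(pair(s(a), b), pair(g(pair(b, pair(e, b)), a), g(pair(b, pair(e, b)), a))))  →  g(pair(b, e), pair(pair(s(a), b), pair(b, g(pair(b, pair(e, b)), a))))   [R2 at 2.2.1]
4. g(pair(b, e), pair(pair(s(a), b), pair(b, g(pair(b, pair(e, b)), a))))  →  g(pair(b, e), pair(pair(s(a), b), pair(b, b)))   [R2 at 2.2.2]
5. g(pair(b, e), pair(pair(s(a), b), pair(b, b)))  →  s(s(a))   [R4 at ε]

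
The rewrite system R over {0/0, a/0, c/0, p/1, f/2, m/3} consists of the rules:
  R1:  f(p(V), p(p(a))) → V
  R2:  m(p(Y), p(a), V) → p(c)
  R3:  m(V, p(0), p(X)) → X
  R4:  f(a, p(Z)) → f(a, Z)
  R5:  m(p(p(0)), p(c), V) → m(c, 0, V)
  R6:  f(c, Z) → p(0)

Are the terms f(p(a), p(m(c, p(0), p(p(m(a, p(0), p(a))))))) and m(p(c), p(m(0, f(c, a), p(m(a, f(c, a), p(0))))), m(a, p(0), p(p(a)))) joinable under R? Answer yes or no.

yes — NF(t₁) = a, NF(t₂) = a

Reduce t₁ = f(p(a), p(m(c, p(0), p(p(m(a, p(0), p(a))))))):
1. f(p(a), p(m(c, p(0), p(p(m(a, p(0), p(a)))))))  →  f(p(a), p(p(m(a, p(0), p(a)))))   [R3 at 2.1]
2. f(p(a), p(p(m(a, p(0), p(a)))))  →  f(p(a), p(p(a)))   [R3 at 2.1.1]
3. f(p(a), p(p(a)))  →  a   [R1 at ε]

Reduce t₂ = m(p(c), p(m(0, f(c, a), p(m(a, f(c, a), p(0))))), m(a, p(0), p(p(a)))):
1. m(p(c), p(m(0, f(c, a), p(m(a, f(c, a), p(0))))), m(a, p(0), p(p(a))))  →  m(p(c), p(m(0, p(0), p(m(a, f(c, a), p(0))))), m(a, p(0), p(p(a))))   [R6 at 2.1.2]
2. m(p(c), p(m(0, p(0), p(m(a, f(c, a), p(0))))), m(a, p(0), p(p(a))))  →  m(p(c), p(m(a, f(c, a), p(0))), m(a, p(0), p(p(a))))   [R3 at 2.1]
3. m(p(c), p(m(a, f(c, a), p(0))), m(a, p(0), p(p(a))))  →  m(p(c), p(m(a, p(0), p(0))), m(a, p(0), p(p(a))))   [R6 at 2.1.2]
4. m(p(c), p(m(a, p(0), p(0))), m(a, p(0), p(p(a))))  →  m(p(c), p(0), m(a, p(0), p(p(a))))   [R3 at 2.1]
5. m(p(c), p(0), m(a, p(0), p(p(a))))  →  m(p(c), p(0), p(a))   [R3 at 3]
6. m(p(c), p(0), p(a))  →  a   [R3 at ε]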